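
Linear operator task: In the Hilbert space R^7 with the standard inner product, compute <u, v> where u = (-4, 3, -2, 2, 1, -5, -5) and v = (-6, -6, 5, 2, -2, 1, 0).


Computing the standard inner product <u, v> = sum u_i * v_i
= -4*-6 + 3*-6 + -2*5 + 2*2 + 1*-2 + -5*1 + -5*0
= 24 + -18 + -10 + 4 + -2 + -5 + 0
= -7

-7


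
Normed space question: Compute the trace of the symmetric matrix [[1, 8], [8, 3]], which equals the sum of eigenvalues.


For a self-adjoint (symmetric) matrix, the eigenvalues are real.
The sum of eigenvalues equals the trace of the matrix.
trace = 1 + 3 = 4

4


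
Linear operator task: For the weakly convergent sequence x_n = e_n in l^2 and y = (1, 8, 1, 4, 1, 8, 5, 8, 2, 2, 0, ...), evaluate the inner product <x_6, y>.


x_6 = e_6 is the standard basis vector with 1 in position 6.
<x_6, y> = y_6 = 8
As n -> infinity, <x_n, y> -> 0, confirming weak convergence of (x_n) to 0.

8


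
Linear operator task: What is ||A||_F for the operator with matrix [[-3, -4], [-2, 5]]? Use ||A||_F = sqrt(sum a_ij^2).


||A||_F^2 = sum a_ij^2
= (-3)^2 + (-4)^2 + (-2)^2 + 5^2
= 9 + 16 + 4 + 25 = 54
||A||_F = sqrt(54) = 7.3485

7.3485


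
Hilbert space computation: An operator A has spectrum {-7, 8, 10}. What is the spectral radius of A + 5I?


Spectrum of A + 5I = {-2, 13, 15}
Spectral radius = max |lambda| over the shifted spectrum
= max(2, 13, 15) = 15

15


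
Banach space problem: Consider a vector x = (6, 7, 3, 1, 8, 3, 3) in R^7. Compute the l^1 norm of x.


The l^1 norm equals the sum of absolute values of all components.
||x||_1 = 6 + 7 + 3 + 1 + 8 + 3 + 3
= 31

31.0000


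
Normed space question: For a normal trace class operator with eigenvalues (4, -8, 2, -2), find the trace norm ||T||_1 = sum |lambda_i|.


For a normal operator, singular values equal |eigenvalues|.
Trace norm = sum |lambda_i| = 4 + 8 + 2 + 2
= 16

16


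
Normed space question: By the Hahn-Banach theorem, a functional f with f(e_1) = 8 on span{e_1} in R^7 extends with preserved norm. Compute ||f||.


The norm of f is given by ||f|| = sup_{||x||=1} |f(x)|.
On span{e_1}, ||e_1|| = 1, so ||f|| = |f(e_1)| / ||e_1||
= |8| / 1 = 8.0000

8.0000


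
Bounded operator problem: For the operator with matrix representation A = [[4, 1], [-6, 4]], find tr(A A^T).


trace(A * A^T) = sum of squares of all entries
= 4^2 + 1^2 + (-6)^2 + 4^2
= 16 + 1 + 36 + 16
= 69

69


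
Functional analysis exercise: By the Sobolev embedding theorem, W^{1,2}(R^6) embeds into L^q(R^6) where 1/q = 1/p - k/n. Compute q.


Using the Sobolev embedding formula: 1/q = 1/p - k/n
1/q = 1/2 - 1/6 = 1/3
q = 1/(1/3) = 3

3.0000


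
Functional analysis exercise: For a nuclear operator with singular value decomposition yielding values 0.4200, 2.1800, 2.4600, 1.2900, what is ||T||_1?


The nuclear norm is the sum of all singular values.
||T||_1 = 0.4200 + 2.1800 + 2.4600 + 1.2900
= 6.3500

6.3500


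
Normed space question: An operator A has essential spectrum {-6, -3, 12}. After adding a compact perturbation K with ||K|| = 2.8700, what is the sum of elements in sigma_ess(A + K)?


By Weyl's theorem, the essential spectrum is invariant under compact perturbations.
sigma_ess(A + K) = sigma_ess(A) = {-6, -3, 12}
Sum = -6 + -3 + 12 = 3

3


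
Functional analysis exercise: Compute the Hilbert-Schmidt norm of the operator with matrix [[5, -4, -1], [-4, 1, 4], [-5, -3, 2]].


The Hilbert-Schmidt norm is sqrt(sum of squares of all entries).
Sum of squares = 5^2 + (-4)^2 + (-1)^2 + (-4)^2 + 1^2 + 4^2 + (-5)^2 + (-3)^2 + 2^2
= 25 + 16 + 1 + 16 + 1 + 16 + 25 + 9 + 4 = 113
||T||_HS = sqrt(113) = 10.6301

10.6301


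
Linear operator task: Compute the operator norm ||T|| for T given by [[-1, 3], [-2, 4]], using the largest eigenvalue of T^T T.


A^T A = [[5, -11], [-11, 25]]
trace(A^T A) = 30, det(A^T A) = 4
discriminant = 30^2 - 4*4 = 884
Largest eigenvalue of A^T A = (trace + sqrt(disc))/2 = 29.8661
||T|| = sqrt(29.8661) = 5.4650

5.4650


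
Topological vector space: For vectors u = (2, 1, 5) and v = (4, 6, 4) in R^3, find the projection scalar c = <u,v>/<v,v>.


Computing <u,v> = 2*4 + 1*6 + 5*4 = 34
Computing <v,v> = 4^2 + 6^2 + 4^2 = 68
Projection coefficient = 34/68 = 0.5000

0.5000


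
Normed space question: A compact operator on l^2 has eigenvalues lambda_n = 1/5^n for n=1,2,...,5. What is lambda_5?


The eigenvalue formula gives lambda_5 = 1/5^5
= 1/3125
= 3.2000e-04

3.2000e-04


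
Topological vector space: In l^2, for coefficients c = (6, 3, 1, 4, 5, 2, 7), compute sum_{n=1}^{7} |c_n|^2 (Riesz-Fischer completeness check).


sum |c_n|^2 = 6^2 + 3^2 + 1^2 + 4^2 + 5^2 + 2^2 + 7^2
= 36 + 9 + 1 + 16 + 25 + 4 + 49
= 140

140


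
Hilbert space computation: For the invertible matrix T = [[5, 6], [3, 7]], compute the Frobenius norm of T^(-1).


det(T) = 5*7 - 6*3 = 17
T^(-1) = (1/17) * [[7, -6], [-3, 5]] = [[0.4118, -0.3529], [-0.1765, 0.2941]]
||T^(-1)||_F^2 = 0.4118^2 + (-0.3529)^2 + (-0.1765)^2 + 0.2941^2 = 0.4118
||T^(-1)||_F = sqrt(0.4118) = 0.6417

0.6417


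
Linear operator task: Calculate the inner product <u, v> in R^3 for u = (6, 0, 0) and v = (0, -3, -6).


Computing the standard inner product <u, v> = sum u_i * v_i
= 6*0 + 0*-3 + 0*-6
= 0 + 0 + 0
= 0

0


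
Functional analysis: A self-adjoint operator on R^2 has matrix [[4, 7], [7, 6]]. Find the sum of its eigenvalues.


For a self-adjoint (symmetric) matrix, the eigenvalues are real.
The sum of eigenvalues equals the trace of the matrix.
trace = 4 + 6 = 10

10


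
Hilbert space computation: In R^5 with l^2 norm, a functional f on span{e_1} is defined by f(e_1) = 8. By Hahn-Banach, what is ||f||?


The norm of f is given by ||f|| = sup_{||x||=1} |f(x)|.
On span{e_1}, ||e_1|| = 1, so ||f|| = |f(e_1)| / ||e_1||
= |8| / 1 = 8.0000

8.0000


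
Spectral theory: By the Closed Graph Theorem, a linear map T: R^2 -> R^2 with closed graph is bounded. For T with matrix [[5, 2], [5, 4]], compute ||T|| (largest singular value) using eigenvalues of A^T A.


A^T A = [[50, 30], [30, 20]]
trace(A^T A) = 70, det(A^T A) = 100
discriminant = 70^2 - 4*100 = 4500
Largest eigenvalue of A^T A = (trace + sqrt(disc))/2 = 68.5410
||T|| = sqrt(68.5410) = 8.2790

8.2790


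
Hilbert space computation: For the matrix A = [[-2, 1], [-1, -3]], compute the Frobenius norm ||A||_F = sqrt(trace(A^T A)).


||A||_F^2 = sum a_ij^2
= (-2)^2 + 1^2 + (-1)^2 + (-3)^2
= 4 + 1 + 1 + 9 = 15
||A||_F = sqrt(15) = 3.8730

3.8730


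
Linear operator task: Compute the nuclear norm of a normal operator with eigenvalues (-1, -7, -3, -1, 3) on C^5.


For a normal operator, singular values equal |eigenvalues|.
Trace norm = sum |lambda_i| = 1 + 7 + 3 + 1 + 3
= 15

15


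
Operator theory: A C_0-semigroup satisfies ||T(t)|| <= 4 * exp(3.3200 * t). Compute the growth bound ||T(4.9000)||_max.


||T(4.9000)|| <= 4 * exp(3.3200 * 4.9000)
= 4 * exp(16.2680)
= 4 * 1.1617e+07
= 4.6469e+07

4.6469e+07


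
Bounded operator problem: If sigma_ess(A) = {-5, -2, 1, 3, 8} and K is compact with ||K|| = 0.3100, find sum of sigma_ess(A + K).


By Weyl's theorem, the essential spectrum is invariant under compact perturbations.
sigma_ess(A + K) = sigma_ess(A) = {-5, -2, 1, 3, 8}
Sum = -5 + -2 + 1 + 3 + 8 = 5

5


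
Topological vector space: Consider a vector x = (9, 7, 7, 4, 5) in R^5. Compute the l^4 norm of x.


The l^4 norm = (sum |x_i|^4)^(1/4)
Sum of 4th powers = 6561 + 2401 + 2401 + 256 + 625 = 12244
||x||_4 = (12244)^(1/4) = 10.5192

10.5192


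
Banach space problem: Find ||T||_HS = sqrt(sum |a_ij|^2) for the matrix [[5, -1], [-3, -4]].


The Hilbert-Schmidt norm is sqrt(sum of squares of all entries).
Sum of squares = 5^2 + (-1)^2 + (-3)^2 + (-4)^2
= 25 + 1 + 9 + 16 = 51
||T||_HS = sqrt(51) = 7.1414

7.1414


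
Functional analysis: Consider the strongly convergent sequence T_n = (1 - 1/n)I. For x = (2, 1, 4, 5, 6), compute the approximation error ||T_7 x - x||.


T_7 x - x = (1 - 1/7)x - x = -x/7
||x|| = sqrt(82) = 9.0554
||T_7 x - x|| = ||x||/7 = 9.0554/7 = 1.2936

1.2936


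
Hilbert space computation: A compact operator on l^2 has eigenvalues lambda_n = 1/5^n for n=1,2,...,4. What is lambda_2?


The eigenvalue formula gives lambda_2 = 1/5^2
= 1/25
= 0.0400

0.0400


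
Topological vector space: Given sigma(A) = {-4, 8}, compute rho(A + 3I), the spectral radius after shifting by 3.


Spectrum of A + 3I = {-1, 11}
Spectral radius = max |lambda| over the shifted spectrum
= max(1, 11) = 11

11


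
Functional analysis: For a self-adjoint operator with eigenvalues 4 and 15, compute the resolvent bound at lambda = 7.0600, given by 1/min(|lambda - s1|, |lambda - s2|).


dist(7.0600, {4, 15}) = min(|7.0600 - 4|, |7.0600 - 15|)
= min(3.0600, 7.9400) = 3.0600
Resolvent bound = 1/3.0600 = 0.3268

0.3268


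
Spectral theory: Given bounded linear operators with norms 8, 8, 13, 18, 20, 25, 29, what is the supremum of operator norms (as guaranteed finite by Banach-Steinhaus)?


By the Uniform Boundedness Principle, the supremum of norms is finite.
sup_k ||T_k|| = max(8, 8, 13, 18, 20, 25, 29) = 29

29


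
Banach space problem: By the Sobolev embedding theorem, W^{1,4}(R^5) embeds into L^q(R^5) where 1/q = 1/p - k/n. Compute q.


Using the Sobolev embedding formula: 1/q = 1/p - k/n
1/q = 1/4 - 1/5 = 1/20
q = 1/(1/20) = 20

20.0000


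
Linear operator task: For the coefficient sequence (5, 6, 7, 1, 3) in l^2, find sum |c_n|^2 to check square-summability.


sum |c_n|^2 = 5^2 + 6^2 + 7^2 + 1^2 + 3^2
= 25 + 36 + 49 + 1 + 9
= 120

120


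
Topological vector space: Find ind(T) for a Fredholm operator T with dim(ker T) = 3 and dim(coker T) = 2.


The Fredholm index is defined as ind(T) = dim(ker T) - dim(coker T)
= 3 - 2
= 1

1


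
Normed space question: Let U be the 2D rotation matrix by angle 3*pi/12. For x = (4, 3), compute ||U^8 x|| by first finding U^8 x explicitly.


U is a rotation by theta = 3*pi/12
U^8 = rotation by 8*theta = 24*pi/12 = 0*pi/12 (mod 2*pi)
cos(0*pi/12) = 1.0000, sin(0*pi/12) = 0.0000
U^8 x = (1.0000 * 4 - 0.0000 * 3, 0.0000 * 4 + 1.0000 * 3)
= (4.0000, 3.0000)
||U^8 x|| = sqrt(4.0000^2 + 3.0000^2) = sqrt(25.0000) = 5.0000

5.0000


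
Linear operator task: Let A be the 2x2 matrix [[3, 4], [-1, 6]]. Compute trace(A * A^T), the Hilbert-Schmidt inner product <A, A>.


trace(A * A^T) = sum of squares of all entries
= 3^2 + 4^2 + (-1)^2 + 6^2
= 9 + 16 + 1 + 36
= 62

62


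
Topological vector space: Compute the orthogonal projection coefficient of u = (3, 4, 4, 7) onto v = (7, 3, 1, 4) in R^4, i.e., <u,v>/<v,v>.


Computing <u,v> = 3*7 + 4*3 + 4*1 + 7*4 = 65
Computing <v,v> = 7^2 + 3^2 + 1^2 + 4^2 = 75
Projection coefficient = 65/75 = 0.8667

0.8667


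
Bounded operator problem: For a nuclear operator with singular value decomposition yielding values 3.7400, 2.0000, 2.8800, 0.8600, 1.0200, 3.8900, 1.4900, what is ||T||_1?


The nuclear norm is the sum of all singular values.
||T||_1 = 3.7400 + 2.0000 + 2.8800 + 0.8600 + 1.0200 + 3.8900 + 1.4900
= 15.8800

15.8800


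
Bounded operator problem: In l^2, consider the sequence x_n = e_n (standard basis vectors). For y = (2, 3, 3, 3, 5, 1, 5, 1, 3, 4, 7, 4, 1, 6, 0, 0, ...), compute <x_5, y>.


x_5 = e_5 is the standard basis vector with 1 in position 5.
<x_5, y> = y_5 = 5
As n -> infinity, <x_n, y> -> 0, confirming weak convergence of (x_n) to 0.

5


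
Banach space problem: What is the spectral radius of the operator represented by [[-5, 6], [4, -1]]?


For a 2x2 matrix, eigenvalues satisfy lambda^2 - (trace)*lambda + det = 0
trace = -5 + -1 = -6
det = -5*-1 - 6*4 = -19
discriminant = (-6)^2 - 4*(-19) = 112
spectral radius = max |eigenvalue| = 8.2915

8.2915


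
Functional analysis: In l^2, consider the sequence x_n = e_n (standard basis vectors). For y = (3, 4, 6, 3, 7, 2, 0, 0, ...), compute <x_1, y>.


x_1 = e_1 is the standard basis vector with 1 in position 1.
<x_1, y> = y_1 = 3
As n -> infinity, <x_n, y> -> 0, confirming weak convergence of (x_n) to 0.

3


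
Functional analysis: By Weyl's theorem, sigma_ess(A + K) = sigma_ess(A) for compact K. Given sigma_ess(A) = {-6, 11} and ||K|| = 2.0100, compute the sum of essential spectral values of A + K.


By Weyl's theorem, the essential spectrum is invariant under compact perturbations.
sigma_ess(A + K) = sigma_ess(A) = {-6, 11}
Sum = -6 + 11 = 5

5


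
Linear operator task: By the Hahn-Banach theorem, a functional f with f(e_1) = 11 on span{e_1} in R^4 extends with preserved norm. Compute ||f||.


The norm of f is given by ||f|| = sup_{||x||=1} |f(x)|.
On span{e_1}, ||e_1|| = 1, so ||f|| = |f(e_1)| / ||e_1||
= |11| / 1 = 11.0000

11.0000


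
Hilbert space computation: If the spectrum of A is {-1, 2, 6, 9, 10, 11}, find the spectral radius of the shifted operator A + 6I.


Spectrum of A + 6I = {5, 8, 12, 15, 16, 17}
Spectral radius = max |lambda| over the shifted spectrum
= max(5, 8, 12, 15, 16, 17) = 17

17


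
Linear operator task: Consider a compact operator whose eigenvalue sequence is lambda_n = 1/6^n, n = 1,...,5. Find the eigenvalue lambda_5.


The eigenvalue formula gives lambda_5 = 1/6^5
= 1/7776
= 1.2860e-04

1.2860e-04


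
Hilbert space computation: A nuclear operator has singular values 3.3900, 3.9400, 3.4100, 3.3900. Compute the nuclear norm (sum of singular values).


The nuclear norm is the sum of all singular values.
||T||_1 = 3.3900 + 3.9400 + 3.4100 + 3.3900
= 14.1300

14.1300


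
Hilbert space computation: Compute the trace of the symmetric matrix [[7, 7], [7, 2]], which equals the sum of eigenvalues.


For a self-adjoint (symmetric) matrix, the eigenvalues are real.
The sum of eigenvalues equals the trace of the matrix.
trace = 7 + 2 = 9

9


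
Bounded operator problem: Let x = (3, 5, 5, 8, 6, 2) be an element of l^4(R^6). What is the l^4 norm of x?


The l^4 norm = (sum |x_i|^4)^(1/4)
Sum of 4th powers = 81 + 625 + 625 + 4096 + 1296 + 16 = 6739
||x||_4 = (6739)^(1/4) = 9.0604

9.0604


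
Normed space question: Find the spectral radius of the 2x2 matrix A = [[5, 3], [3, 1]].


For a 2x2 matrix, eigenvalues satisfy lambda^2 - (trace)*lambda + det = 0
trace = 5 + 1 = 6
det = 5*1 - 3*3 = -4
discriminant = 6^2 - 4*(-4) = 52
spectral radius = max |eigenvalue| = 6.6056

6.6056


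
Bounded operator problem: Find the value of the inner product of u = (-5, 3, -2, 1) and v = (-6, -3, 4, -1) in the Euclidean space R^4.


Computing the standard inner product <u, v> = sum u_i * v_i
= -5*-6 + 3*-3 + -2*4 + 1*-1
= 30 + -9 + -8 + -1
= 12

12


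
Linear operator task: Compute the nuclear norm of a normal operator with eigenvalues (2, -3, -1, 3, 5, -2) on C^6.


For a normal operator, singular values equal |eigenvalues|.
Trace norm = sum |lambda_i| = 2 + 3 + 1 + 3 + 5 + 2
= 16

16


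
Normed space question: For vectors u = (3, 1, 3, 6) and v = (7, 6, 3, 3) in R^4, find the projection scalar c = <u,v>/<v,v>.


Computing <u,v> = 3*7 + 1*6 + 3*3 + 6*3 = 54
Computing <v,v> = 7^2 + 6^2 + 3^2 + 3^2 = 103
Projection coefficient = 54/103 = 0.5243

0.5243


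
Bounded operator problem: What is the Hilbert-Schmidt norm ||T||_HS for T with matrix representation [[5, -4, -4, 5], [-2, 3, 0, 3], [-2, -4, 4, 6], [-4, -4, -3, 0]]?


The Hilbert-Schmidt norm is sqrt(sum of squares of all entries).
Sum of squares = 5^2 + (-4)^2 + (-4)^2 + 5^2 + (-2)^2 + 3^2 + 0^2 + 3^2 + (-2)^2 + (-4)^2 + 4^2 + 6^2 + (-4)^2 + (-4)^2 + (-3)^2 + 0^2
= 25 + 16 + 16 + 25 + 4 + 9 + 0 + 9 + 4 + 16 + 16 + 36 + 16 + 16 + 9 + 0 = 217
||T||_HS = sqrt(217) = 14.7309

14.7309


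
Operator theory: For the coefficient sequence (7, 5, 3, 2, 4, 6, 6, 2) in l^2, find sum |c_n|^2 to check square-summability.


sum |c_n|^2 = 7^2 + 5^2 + 3^2 + 2^2 + 4^2 + 6^2 + 6^2 + 2^2
= 49 + 25 + 9 + 4 + 16 + 36 + 36 + 4
= 179

179


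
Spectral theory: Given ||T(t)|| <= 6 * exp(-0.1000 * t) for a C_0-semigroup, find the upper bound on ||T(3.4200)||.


||T(3.4200)|| <= 6 * exp(-0.1000 * 3.4200)
= 6 * exp(-0.3420)
= 6 * 0.7103
= 4.2621

4.2621


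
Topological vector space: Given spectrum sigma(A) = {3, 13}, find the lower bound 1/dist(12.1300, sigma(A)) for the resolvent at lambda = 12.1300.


dist(12.1300, {3, 13}) = min(|12.1300 - 3|, |12.1300 - 13|)
= min(9.1300, 0.8700) = 0.8700
Resolvent bound = 1/0.8700 = 1.1494

1.1494


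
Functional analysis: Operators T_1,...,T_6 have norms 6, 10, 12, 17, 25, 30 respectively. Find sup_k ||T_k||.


By the Uniform Boundedness Principle, the supremum of norms is finite.
sup_k ||T_k|| = max(6, 10, 12, 17, 25, 30) = 30

30


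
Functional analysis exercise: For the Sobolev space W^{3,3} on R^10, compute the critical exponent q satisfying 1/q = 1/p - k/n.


Using the Sobolev embedding formula: 1/q = 1/p - k/n
1/q = 1/3 - 3/10 = 1/30
q = 1/(1/30) = 30

30.0000


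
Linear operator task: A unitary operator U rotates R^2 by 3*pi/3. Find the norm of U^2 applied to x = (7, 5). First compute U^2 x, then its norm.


U is a rotation by theta = 3*pi/3
U^2 = rotation by 2*theta = 6*pi/3 = 0*pi/3 (mod 2*pi)
cos(0*pi/3) = 1.0000, sin(0*pi/3) = 0.0000
U^2 x = (1.0000 * 7 - 0.0000 * 5, 0.0000 * 7 + 1.0000 * 5)
= (7.0000, 5.0000)
||U^2 x|| = sqrt(7.0000^2 + 5.0000^2) = sqrt(74.0000) = 8.6023

8.6023


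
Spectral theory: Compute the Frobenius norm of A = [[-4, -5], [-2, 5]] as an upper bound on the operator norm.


||A||_F^2 = sum a_ij^2
= (-4)^2 + (-5)^2 + (-2)^2 + 5^2
= 16 + 25 + 4 + 25 = 70
||A||_F = sqrt(70) = 8.3666

8.3666


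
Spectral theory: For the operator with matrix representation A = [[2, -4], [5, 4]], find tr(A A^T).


trace(A * A^T) = sum of squares of all entries
= 2^2 + (-4)^2 + 5^2 + 4^2
= 4 + 16 + 25 + 16
= 61

61


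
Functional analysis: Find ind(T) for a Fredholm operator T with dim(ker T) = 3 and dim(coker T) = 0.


The Fredholm index is defined as ind(T) = dim(ker T) - dim(coker T)
= 3 - 0
= 3

3


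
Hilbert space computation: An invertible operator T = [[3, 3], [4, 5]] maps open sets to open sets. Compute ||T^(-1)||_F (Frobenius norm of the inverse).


det(T) = 3*5 - 3*4 = 3
T^(-1) = (1/3) * [[5, -3], [-4, 3]] = [[1.6667, -1.0000], [-1.3333, 1.0000]]
||T^(-1)||_F^2 = 1.6667^2 + (-1.0000)^2 + (-1.3333)^2 + 1.0000^2 = 6.5556
||T^(-1)||_F = sqrt(6.5556) = 2.5604

2.5604


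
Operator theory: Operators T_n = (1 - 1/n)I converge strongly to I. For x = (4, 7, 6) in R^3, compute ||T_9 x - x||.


T_9 x - x = (1 - 1/9)x - x = -x/9
||x|| = sqrt(101) = 10.0499
||T_9 x - x|| = ||x||/9 = 10.0499/9 = 1.1167

1.1167


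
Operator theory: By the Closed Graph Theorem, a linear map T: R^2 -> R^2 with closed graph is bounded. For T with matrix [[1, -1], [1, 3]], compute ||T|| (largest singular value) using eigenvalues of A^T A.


A^T A = [[2, 2], [2, 10]]
trace(A^T A) = 12, det(A^T A) = 16
discriminant = 12^2 - 4*16 = 80
Largest eigenvalue of A^T A = (trace + sqrt(disc))/2 = 10.4721
||T|| = sqrt(10.4721) = 3.2361

3.2361


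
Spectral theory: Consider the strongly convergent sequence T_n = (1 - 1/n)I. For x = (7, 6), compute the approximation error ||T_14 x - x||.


T_14 x - x = (1 - 1/14)x - x = -x/14
||x|| = sqrt(85) = 9.2195
||T_14 x - x|| = ||x||/14 = 9.2195/14 = 0.6585

0.6585


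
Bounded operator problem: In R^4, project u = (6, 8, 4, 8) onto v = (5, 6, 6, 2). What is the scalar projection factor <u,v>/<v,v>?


Computing <u,v> = 6*5 + 8*6 + 4*6 + 8*2 = 118
Computing <v,v> = 5^2 + 6^2 + 6^2 + 2^2 = 101
Projection coefficient = 118/101 = 1.1683

1.1683


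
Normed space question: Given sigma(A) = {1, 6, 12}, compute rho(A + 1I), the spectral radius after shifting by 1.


Spectrum of A + 1I = {2, 7, 13}
Spectral radius = max |lambda| over the shifted spectrum
= max(2, 7, 13) = 13

13


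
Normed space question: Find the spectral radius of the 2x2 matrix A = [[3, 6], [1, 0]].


For a 2x2 matrix, eigenvalues satisfy lambda^2 - (trace)*lambda + det = 0
trace = 3 + 0 = 3
det = 3*0 - 6*1 = -6
discriminant = 3^2 - 4*(-6) = 33
spectral radius = max |eigenvalue| = 4.3723

4.3723


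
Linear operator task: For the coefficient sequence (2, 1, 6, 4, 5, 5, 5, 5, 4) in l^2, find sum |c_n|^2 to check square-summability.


sum |c_n|^2 = 2^2 + 1^2 + 6^2 + 4^2 + 5^2 + 5^2 + 5^2 + 5^2 + 4^2
= 4 + 1 + 36 + 16 + 25 + 25 + 25 + 25 + 16
= 173

173


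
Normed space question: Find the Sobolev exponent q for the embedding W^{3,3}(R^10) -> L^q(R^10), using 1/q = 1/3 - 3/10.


Using the Sobolev embedding formula: 1/q = 1/p - k/n
1/q = 1/3 - 3/10 = 1/30
q = 1/(1/30) = 30

30.0000


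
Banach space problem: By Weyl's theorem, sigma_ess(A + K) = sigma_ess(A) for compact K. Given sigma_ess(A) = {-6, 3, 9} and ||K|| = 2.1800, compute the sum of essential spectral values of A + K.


By Weyl's theorem, the essential spectrum is invariant under compact perturbations.
sigma_ess(A + K) = sigma_ess(A) = {-6, 3, 9}
Sum = -6 + 3 + 9 = 6

6


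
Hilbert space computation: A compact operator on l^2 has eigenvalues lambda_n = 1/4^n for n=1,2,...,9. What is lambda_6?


The eigenvalue formula gives lambda_6 = 1/4^6
= 1/4096
= 2.4414e-04

2.4414e-04


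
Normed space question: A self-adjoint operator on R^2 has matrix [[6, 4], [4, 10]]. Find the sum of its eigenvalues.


For a self-adjoint (symmetric) matrix, the eigenvalues are real.
The sum of eigenvalues equals the trace of the matrix.
trace = 6 + 10 = 16

16


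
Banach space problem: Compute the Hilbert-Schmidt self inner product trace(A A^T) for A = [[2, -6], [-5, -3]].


trace(A * A^T) = sum of squares of all entries
= 2^2 + (-6)^2 + (-5)^2 + (-3)^2
= 4 + 36 + 25 + 9
= 74

74


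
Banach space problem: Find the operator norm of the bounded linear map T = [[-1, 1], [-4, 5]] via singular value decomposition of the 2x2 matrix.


A^T A = [[17, -21], [-21, 26]]
trace(A^T A) = 43, det(A^T A) = 1
discriminant = 43^2 - 4*1 = 1845
Largest eigenvalue of A^T A = (trace + sqrt(disc))/2 = 42.9767
||T|| = sqrt(42.9767) = 6.5557

6.5557


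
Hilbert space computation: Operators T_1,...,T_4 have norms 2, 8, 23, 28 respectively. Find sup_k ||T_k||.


By the Uniform Boundedness Principle, the supremum of norms is finite.
sup_k ||T_k|| = max(2, 8, 23, 28) = 28

28


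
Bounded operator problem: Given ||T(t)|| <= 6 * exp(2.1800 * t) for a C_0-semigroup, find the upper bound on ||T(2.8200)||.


||T(2.8200)|| <= 6 * exp(2.1800 * 2.8200)
= 6 * exp(6.1476)
= 6 * 467.5938
= 2805.5629

2805.5629


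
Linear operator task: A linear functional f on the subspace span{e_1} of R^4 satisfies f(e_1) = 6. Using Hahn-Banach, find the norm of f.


The norm of f is given by ||f|| = sup_{||x||=1} |f(x)|.
On span{e_1}, ||e_1|| = 1, so ||f|| = |f(e_1)| / ||e_1||
= |6| / 1 = 6.0000

6.0000


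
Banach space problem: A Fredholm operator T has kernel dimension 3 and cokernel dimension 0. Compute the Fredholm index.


The Fredholm index is defined as ind(T) = dim(ker T) - dim(coker T)
= 3 - 0
= 3

3


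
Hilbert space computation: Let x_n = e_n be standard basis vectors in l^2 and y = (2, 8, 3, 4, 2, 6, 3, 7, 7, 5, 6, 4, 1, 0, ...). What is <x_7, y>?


x_7 = e_7 is the standard basis vector with 1 in position 7.
<x_7, y> = y_7 = 3
As n -> infinity, <x_n, y> -> 0, confirming weak convergence of (x_n) to 0.

3


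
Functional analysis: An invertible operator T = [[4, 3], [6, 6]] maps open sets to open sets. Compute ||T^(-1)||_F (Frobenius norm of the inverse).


det(T) = 4*6 - 3*6 = 6
T^(-1) = (1/6) * [[6, -3], [-6, 4]] = [[1.0000, -0.5000], [-1.0000, 0.6667]]
||T^(-1)||_F^2 = 1.0000^2 + (-0.5000)^2 + (-1.0000)^2 + 0.6667^2 = 2.6944
||T^(-1)||_F = sqrt(2.6944) = 1.6415

1.6415


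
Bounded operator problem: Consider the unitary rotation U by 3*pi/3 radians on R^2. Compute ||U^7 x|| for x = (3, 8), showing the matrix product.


U is a rotation by theta = 3*pi/3
U^7 = rotation by 7*theta = 21*pi/3 = 3*pi/3 (mod 2*pi)
cos(3*pi/3) = -1.0000, sin(3*pi/3) = 0.0000
U^7 x = (-1.0000 * 3 - 0.0000 * 8, 0.0000 * 3 + -1.0000 * 8)
= (-3.0000, -8.0000)
||U^7 x|| = sqrt((-3.0000)^2 + (-8.0000)^2) = sqrt(73.0000) = 8.5440

8.5440


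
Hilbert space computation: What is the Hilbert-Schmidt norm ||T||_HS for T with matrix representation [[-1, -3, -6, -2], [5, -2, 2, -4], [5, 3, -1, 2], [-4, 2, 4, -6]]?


The Hilbert-Schmidt norm is sqrt(sum of squares of all entries).
Sum of squares = (-1)^2 + (-3)^2 + (-6)^2 + (-2)^2 + 5^2 + (-2)^2 + 2^2 + (-4)^2 + 5^2 + 3^2 + (-1)^2 + 2^2 + (-4)^2 + 2^2 + 4^2 + (-6)^2
= 1 + 9 + 36 + 4 + 25 + 4 + 4 + 16 + 25 + 9 + 1 + 4 + 16 + 4 + 16 + 36 = 210
||T||_HS = sqrt(210) = 14.4914

14.4914


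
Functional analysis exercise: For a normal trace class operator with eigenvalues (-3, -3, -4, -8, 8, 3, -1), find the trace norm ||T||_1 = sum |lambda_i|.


For a normal operator, singular values equal |eigenvalues|.
Trace norm = sum |lambda_i| = 3 + 3 + 4 + 8 + 8 + 3 + 1
= 30

30


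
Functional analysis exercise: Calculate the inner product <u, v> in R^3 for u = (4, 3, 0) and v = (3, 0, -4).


Computing the standard inner product <u, v> = sum u_i * v_i
= 4*3 + 3*0 + 0*-4
= 12 + 0 + 0
= 12

12


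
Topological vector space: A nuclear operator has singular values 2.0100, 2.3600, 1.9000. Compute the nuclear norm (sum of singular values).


The nuclear norm is the sum of all singular values.
||T||_1 = 2.0100 + 2.3600 + 1.9000
= 6.2700

6.2700


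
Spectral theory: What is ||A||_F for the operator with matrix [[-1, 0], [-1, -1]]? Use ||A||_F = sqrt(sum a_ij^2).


||A||_F^2 = sum a_ij^2
= (-1)^2 + 0^2 + (-1)^2 + (-1)^2
= 1 + 0 + 1 + 1 = 3
||A||_F = sqrt(3) = 1.7321

1.7321


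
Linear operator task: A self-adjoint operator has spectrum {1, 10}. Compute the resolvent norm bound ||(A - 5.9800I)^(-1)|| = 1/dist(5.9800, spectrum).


dist(5.9800, {1, 10}) = min(|5.9800 - 1|, |5.9800 - 10|)
= min(4.9800, 4.0200) = 4.0200
Resolvent bound = 1/4.0200 = 0.2488

0.2488


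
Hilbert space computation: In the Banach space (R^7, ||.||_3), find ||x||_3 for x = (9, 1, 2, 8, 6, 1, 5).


The l^3 norm = (sum |x_i|^3)^(1/3)
Sum of 3th powers = 729 + 1 + 8 + 512 + 216 + 1 + 125 = 1592
||x||_3 = (1592)^(1/3) = 11.6765

11.6765


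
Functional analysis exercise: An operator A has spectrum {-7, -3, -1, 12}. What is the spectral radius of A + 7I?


Spectrum of A + 7I = {0, 4, 6, 19}
Spectral radius = max |lambda| over the shifted spectrum
= max(0, 4, 6, 19) = 19

19


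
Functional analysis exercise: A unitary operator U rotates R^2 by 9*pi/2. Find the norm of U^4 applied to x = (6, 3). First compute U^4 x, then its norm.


U is a rotation by theta = 9*pi/2
U^4 = rotation by 4*theta = 36*pi/2 = 0*pi/2 (mod 2*pi)
cos(0*pi/2) = 1.0000, sin(0*pi/2) = 0.0000
U^4 x = (1.0000 * 6 - 0.0000 * 3, 0.0000 * 6 + 1.0000 * 3)
= (6.0000, 3.0000)
||U^4 x|| = sqrt(6.0000^2 + 3.0000^2) = sqrt(45.0000) = 6.7082

6.7082


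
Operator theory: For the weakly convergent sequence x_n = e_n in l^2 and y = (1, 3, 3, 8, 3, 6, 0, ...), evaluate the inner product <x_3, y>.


x_3 = e_3 is the standard basis vector with 1 in position 3.
<x_3, y> = y_3 = 3
As n -> infinity, <x_n, y> -> 0, confirming weak convergence of (x_n) to 0.

3


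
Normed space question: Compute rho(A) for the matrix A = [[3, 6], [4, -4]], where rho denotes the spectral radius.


For a 2x2 matrix, eigenvalues satisfy lambda^2 - (trace)*lambda + det = 0
trace = 3 + -4 = -1
det = 3*-4 - 6*4 = -36
discriminant = (-1)^2 - 4*(-36) = 145
spectral radius = max |eigenvalue| = 6.5208

6.5208


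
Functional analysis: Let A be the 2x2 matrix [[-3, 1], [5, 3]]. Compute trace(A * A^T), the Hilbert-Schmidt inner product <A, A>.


trace(A * A^T) = sum of squares of all entries
= (-3)^2 + 1^2 + 5^2 + 3^2
= 9 + 1 + 25 + 9
= 44

44


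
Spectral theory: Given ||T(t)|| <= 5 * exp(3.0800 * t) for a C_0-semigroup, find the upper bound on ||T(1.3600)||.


||T(1.3600)|| <= 5 * exp(3.0800 * 1.3600)
= 5 * exp(4.1888)
= 5 * 65.9436
= 329.7181

329.7181


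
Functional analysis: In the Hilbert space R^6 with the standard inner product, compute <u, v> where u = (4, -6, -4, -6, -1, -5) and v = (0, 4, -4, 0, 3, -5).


Computing the standard inner product <u, v> = sum u_i * v_i
= 4*0 + -6*4 + -4*-4 + -6*0 + -1*3 + -5*-5
= 0 + -24 + 16 + 0 + -3 + 25
= 14

14


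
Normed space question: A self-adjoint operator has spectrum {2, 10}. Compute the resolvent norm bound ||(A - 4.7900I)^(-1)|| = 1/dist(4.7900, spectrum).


dist(4.7900, {2, 10}) = min(|4.7900 - 2|, |4.7900 - 10|)
= min(2.7900, 5.2100) = 2.7900
Resolvent bound = 1/2.7900 = 0.3584

0.3584


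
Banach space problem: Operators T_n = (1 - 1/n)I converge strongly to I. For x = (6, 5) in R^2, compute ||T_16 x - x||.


T_16 x - x = (1 - 1/16)x - x = -x/16
||x|| = sqrt(61) = 7.8102
||T_16 x - x|| = ||x||/16 = 7.8102/16 = 0.4881

0.4881


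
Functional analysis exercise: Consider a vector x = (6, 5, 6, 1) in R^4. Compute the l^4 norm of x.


The l^4 norm = (sum |x_i|^4)^(1/4)
Sum of 4th powers = 1296 + 625 + 1296 + 1 = 3218
||x||_4 = (3218)^(1/4) = 7.5318

7.5318


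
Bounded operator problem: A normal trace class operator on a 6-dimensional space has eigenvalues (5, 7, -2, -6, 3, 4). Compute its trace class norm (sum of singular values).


For a normal operator, singular values equal |eigenvalues|.
Trace norm = sum |lambda_i| = 5 + 7 + 2 + 6 + 3 + 4
= 27

27


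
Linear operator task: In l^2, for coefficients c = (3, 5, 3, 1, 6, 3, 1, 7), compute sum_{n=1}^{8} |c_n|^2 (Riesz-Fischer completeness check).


sum |c_n|^2 = 3^2 + 5^2 + 3^2 + 1^2 + 6^2 + 3^2 + 1^2 + 7^2
= 9 + 25 + 9 + 1 + 36 + 9 + 1 + 49
= 139

139


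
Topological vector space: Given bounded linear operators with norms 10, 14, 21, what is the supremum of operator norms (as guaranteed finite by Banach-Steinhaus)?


By the Uniform Boundedness Principle, the supremum of norms is finite.
sup_k ||T_k|| = max(10, 14, 21) = 21

21


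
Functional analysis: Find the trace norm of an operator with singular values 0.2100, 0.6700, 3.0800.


The nuclear norm is the sum of all singular values.
||T||_1 = 0.2100 + 0.6700 + 3.0800
= 3.9600

3.9600


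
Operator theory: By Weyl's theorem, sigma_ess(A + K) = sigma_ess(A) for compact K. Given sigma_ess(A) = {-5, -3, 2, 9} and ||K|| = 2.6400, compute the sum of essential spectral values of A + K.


By Weyl's theorem, the essential spectrum is invariant under compact perturbations.
sigma_ess(A + K) = sigma_ess(A) = {-5, -3, 2, 9}
Sum = -5 + -3 + 2 + 9 = 3

3


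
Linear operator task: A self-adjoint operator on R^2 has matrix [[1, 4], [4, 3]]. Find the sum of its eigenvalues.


For a self-adjoint (symmetric) matrix, the eigenvalues are real.
The sum of eigenvalues equals the trace of the matrix.
trace = 1 + 3 = 4

4


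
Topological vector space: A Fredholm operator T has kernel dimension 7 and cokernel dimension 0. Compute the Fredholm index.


The Fredholm index is defined as ind(T) = dim(ker T) - dim(coker T)
= 7 - 0
= 7

7


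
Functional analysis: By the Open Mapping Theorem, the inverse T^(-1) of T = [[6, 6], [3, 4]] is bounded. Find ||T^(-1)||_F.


det(T) = 6*4 - 6*3 = 6
T^(-1) = (1/6) * [[4, -6], [-3, 6]] = [[0.6667, -1.0000], [-0.5000, 1.0000]]
||T^(-1)||_F^2 = 0.6667^2 + (-1.0000)^2 + (-0.5000)^2 + 1.0000^2 = 2.6944
||T^(-1)||_F = sqrt(2.6944) = 1.6415

1.6415


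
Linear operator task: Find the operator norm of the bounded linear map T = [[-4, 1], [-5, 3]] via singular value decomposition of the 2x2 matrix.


A^T A = [[41, -19], [-19, 10]]
trace(A^T A) = 51, det(A^T A) = 49
discriminant = 51^2 - 4*49 = 2405
Largest eigenvalue of A^T A = (trace + sqrt(disc))/2 = 50.0204
||T|| = sqrt(50.0204) = 7.0725

7.0725


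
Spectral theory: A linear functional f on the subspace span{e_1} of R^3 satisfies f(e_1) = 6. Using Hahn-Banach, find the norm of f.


The norm of f is given by ||f|| = sup_{||x||=1} |f(x)|.
On span{e_1}, ||e_1|| = 1, so ||f|| = |f(e_1)| / ||e_1||
= |6| / 1 = 6.0000

6.0000


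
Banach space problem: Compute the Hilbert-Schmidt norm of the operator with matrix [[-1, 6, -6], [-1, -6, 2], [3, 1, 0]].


The Hilbert-Schmidt norm is sqrt(sum of squares of all entries).
Sum of squares = (-1)^2 + 6^2 + (-6)^2 + (-1)^2 + (-6)^2 + 2^2 + 3^2 + 1^2 + 0^2
= 1 + 36 + 36 + 1 + 36 + 4 + 9 + 1 + 0 = 124
||T||_HS = sqrt(124) = 11.1355

11.1355


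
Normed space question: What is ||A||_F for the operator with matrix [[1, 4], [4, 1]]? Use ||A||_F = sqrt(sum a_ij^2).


||A||_F^2 = sum a_ij^2
= 1^2 + 4^2 + 4^2 + 1^2
= 1 + 16 + 16 + 1 = 34
||A||_F = sqrt(34) = 5.8310

5.8310


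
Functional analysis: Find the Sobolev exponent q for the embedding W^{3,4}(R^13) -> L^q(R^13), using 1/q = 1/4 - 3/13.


Using the Sobolev embedding formula: 1/q = 1/p - k/n
1/q = 1/4 - 3/13 = 1/52
q = 1/(1/52) = 52

52.0000


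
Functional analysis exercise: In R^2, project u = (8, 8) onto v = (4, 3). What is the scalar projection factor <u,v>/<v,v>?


Computing <u,v> = 8*4 + 8*3 = 56
Computing <v,v> = 4^2 + 3^2 = 25
Projection coefficient = 56/25 = 2.2400

2.2400


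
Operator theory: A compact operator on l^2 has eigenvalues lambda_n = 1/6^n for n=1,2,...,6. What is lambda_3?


The eigenvalue formula gives lambda_3 = 1/6^3
= 1/216
= 0.0046

0.0046


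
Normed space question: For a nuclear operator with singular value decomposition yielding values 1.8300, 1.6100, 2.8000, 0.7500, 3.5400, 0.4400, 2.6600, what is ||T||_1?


The nuclear norm is the sum of all singular values.
||T||_1 = 1.8300 + 1.6100 + 2.8000 + 0.7500 + 3.5400 + 0.4400 + 2.6600
= 13.6300

13.6300


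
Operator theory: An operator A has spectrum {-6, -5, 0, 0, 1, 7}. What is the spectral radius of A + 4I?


Spectrum of A + 4I = {-2, -1, 4, 4, 5, 11}
Spectral radius = max |lambda| over the shifted spectrum
= max(2, 1, 4, 4, 5, 11) = 11

11


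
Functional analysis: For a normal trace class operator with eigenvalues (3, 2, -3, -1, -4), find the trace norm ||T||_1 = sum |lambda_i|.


For a normal operator, singular values equal |eigenvalues|.
Trace norm = sum |lambda_i| = 3 + 2 + 3 + 1 + 4
= 13

13


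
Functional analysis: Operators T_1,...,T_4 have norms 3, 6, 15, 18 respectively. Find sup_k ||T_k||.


By the Uniform Boundedness Principle, the supremum of norms is finite.
sup_k ||T_k|| = max(3, 6, 15, 18) = 18

18


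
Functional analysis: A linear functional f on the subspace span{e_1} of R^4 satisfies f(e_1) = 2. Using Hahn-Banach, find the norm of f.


The norm of f is given by ||f|| = sup_{||x||=1} |f(x)|.
On span{e_1}, ||e_1|| = 1, so ||f|| = |f(e_1)| / ||e_1||
= |2| / 1 = 2.0000

2.0000


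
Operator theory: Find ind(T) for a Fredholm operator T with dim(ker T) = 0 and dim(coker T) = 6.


The Fredholm index is defined as ind(T) = dim(ker T) - dim(coker T)
= 0 - 6
= -6

-6


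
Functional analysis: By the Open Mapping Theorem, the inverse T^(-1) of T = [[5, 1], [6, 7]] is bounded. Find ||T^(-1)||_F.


det(T) = 5*7 - 1*6 = 29
T^(-1) = (1/29) * [[7, -1], [-6, 5]] = [[0.2414, -0.0345], [-0.2069, 0.1724]]
||T^(-1)||_F^2 = 0.2414^2 + (-0.0345)^2 + (-0.2069)^2 + 0.1724^2 = 0.1320
||T^(-1)||_F = sqrt(0.1320) = 0.3633

0.3633


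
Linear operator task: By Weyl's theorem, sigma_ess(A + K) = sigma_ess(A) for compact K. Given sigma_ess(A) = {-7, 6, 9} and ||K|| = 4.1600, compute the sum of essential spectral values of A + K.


By Weyl's theorem, the essential spectrum is invariant under compact perturbations.
sigma_ess(A + K) = sigma_ess(A) = {-7, 6, 9}
Sum = -7 + 6 + 9 = 8

8


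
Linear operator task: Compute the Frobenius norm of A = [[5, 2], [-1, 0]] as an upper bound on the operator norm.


||A||_F^2 = sum a_ij^2
= 5^2 + 2^2 + (-1)^2 + 0^2
= 25 + 4 + 1 + 0 = 30
||A||_F = sqrt(30) = 5.4772

5.4772


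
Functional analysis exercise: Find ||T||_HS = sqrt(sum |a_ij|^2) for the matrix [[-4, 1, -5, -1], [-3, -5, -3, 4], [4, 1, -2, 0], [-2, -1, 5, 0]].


The Hilbert-Schmidt norm is sqrt(sum of squares of all entries).
Sum of squares = (-4)^2 + 1^2 + (-5)^2 + (-1)^2 + (-3)^2 + (-5)^2 + (-3)^2 + 4^2 + 4^2 + 1^2 + (-2)^2 + 0^2 + (-2)^2 + (-1)^2 + 5^2 + 0^2
= 16 + 1 + 25 + 1 + 9 + 25 + 9 + 16 + 16 + 1 + 4 + 0 + 4 + 1 + 25 + 0 = 153
||T||_HS = sqrt(153) = 12.3693

12.3693


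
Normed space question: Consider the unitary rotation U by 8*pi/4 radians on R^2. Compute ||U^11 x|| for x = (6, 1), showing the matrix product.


U is a rotation by theta = 8*pi/4
U^11 = rotation by 11*theta = 88*pi/4 = 0*pi/4 (mod 2*pi)
cos(0*pi/4) = 1.0000, sin(0*pi/4) = 0.0000
U^11 x = (1.0000 * 6 - 0.0000 * 1, 0.0000 * 6 + 1.0000 * 1)
= (6.0000, 1.0000)
||U^11 x|| = sqrt(6.0000^2 + 1.0000^2) = sqrt(37.0000) = 6.0828

6.0828


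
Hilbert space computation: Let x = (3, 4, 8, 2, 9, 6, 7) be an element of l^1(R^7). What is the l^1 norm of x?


The l^1 norm equals the sum of absolute values of all components.
||x||_1 = 3 + 4 + 8 + 2 + 9 + 6 + 7
= 39

39.0000


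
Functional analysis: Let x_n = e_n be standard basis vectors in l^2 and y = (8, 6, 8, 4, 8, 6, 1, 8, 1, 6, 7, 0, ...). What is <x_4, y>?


x_4 = e_4 is the standard basis vector with 1 in position 4.
<x_4, y> = y_4 = 4
As n -> infinity, <x_n, y> -> 0, confirming weak convergence of (x_n) to 0.

4


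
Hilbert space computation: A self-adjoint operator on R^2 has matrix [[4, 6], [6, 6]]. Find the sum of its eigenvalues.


For a self-adjoint (symmetric) matrix, the eigenvalues are real.
The sum of eigenvalues equals the trace of the matrix.
trace = 4 + 6 = 10

10


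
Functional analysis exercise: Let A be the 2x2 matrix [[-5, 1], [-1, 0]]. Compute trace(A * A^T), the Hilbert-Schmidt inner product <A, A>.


trace(A * A^T) = sum of squares of all entries
= (-5)^2 + 1^2 + (-1)^2 + 0^2
= 25 + 1 + 1 + 0
= 27

27


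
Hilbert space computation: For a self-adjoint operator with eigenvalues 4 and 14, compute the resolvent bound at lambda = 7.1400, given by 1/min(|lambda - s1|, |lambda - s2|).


dist(7.1400, {4, 14}) = min(|7.1400 - 4|, |7.1400 - 14|)
= min(3.1400, 6.8600) = 3.1400
Resolvent bound = 1/3.1400 = 0.3185

0.3185


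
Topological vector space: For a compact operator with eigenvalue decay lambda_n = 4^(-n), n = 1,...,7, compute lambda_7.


The eigenvalue formula gives lambda_7 = 1/4^7
= 1/16384
= 6.1035e-05

6.1035e-05


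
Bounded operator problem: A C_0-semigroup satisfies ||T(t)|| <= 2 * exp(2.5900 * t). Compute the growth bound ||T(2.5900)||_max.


||T(2.5900)|| <= 2 * exp(2.5900 * 2.5900)
= 2 * exp(6.7081)
= 2 * 819.0130
= 1638.0261

1638.0261


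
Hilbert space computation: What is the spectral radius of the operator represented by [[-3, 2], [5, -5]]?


For a 2x2 matrix, eigenvalues satisfy lambda^2 - (trace)*lambda + det = 0
trace = -3 + -5 = -8
det = -3*-5 - 2*5 = 5
discriminant = (-8)^2 - 4*(5) = 44
spectral radius = max |eigenvalue| = 7.3166

7.3166


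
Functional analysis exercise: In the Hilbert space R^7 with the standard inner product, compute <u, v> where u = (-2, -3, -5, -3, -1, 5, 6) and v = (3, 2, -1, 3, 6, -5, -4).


Computing the standard inner product <u, v> = sum u_i * v_i
= -2*3 + -3*2 + -5*-1 + -3*3 + -1*6 + 5*-5 + 6*-4
= -6 + -6 + 5 + -9 + -6 + -25 + -24
= -71

-71


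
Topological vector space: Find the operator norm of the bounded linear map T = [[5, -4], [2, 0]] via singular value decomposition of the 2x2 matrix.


A^T A = [[29, -20], [-20, 16]]
trace(A^T A) = 45, det(A^T A) = 64
discriminant = 45^2 - 4*64 = 1769
Largest eigenvalue of A^T A = (trace + sqrt(disc))/2 = 43.5297
||T|| = sqrt(43.5297) = 6.5977

6.5977


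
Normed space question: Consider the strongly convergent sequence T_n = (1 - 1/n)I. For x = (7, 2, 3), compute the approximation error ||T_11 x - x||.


T_11 x - x = (1 - 1/11)x - x = -x/11
||x|| = sqrt(62) = 7.8740
||T_11 x - x|| = ||x||/11 = 7.8740/11 = 0.7158

0.7158
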